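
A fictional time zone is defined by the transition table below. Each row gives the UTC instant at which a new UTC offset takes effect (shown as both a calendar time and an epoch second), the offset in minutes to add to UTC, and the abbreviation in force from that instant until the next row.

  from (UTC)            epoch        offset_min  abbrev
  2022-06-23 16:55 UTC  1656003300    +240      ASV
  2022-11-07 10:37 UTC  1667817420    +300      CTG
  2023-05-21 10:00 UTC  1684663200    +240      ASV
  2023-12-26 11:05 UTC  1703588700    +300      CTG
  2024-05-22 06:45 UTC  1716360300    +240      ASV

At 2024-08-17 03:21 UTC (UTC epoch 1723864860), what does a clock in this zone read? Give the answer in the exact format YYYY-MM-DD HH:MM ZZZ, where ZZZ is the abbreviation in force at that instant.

Query: 2024-08-17 03:21 UTC
Rule 5/5 (ASV, +04:00): 2024-05-22 06:45 UTC ≤ query < +∞
3·60 + 21 + 240 = 441 min
441 = 0·1440 + 441; 441 = 7·60 + 21 → 07:21, same day
→ 2024-08-17 07:21 ASV

2024-08-17 07:21 ASV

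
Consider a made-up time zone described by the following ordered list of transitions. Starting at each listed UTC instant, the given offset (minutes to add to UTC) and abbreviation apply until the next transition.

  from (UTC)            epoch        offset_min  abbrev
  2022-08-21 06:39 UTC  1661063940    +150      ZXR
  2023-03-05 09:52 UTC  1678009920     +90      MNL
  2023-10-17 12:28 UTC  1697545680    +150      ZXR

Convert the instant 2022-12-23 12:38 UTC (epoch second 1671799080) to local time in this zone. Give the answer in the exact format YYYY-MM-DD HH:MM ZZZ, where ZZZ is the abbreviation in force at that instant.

2022-12-23 15:08 ZXR

Query: 2022-12-23 12:38 UTC
Rule 1/3 (ZXR, +02:30): 2022-08-21 06:39 UTC ≤ query < 2023-03-05 09:52 UTC
12·60 + 38 + 150 = 908 min
908 = 0·1440 + 908; 908 = 15·60 + 8 → 15:08, same day
→ 2022-12-23 15:08 ZXR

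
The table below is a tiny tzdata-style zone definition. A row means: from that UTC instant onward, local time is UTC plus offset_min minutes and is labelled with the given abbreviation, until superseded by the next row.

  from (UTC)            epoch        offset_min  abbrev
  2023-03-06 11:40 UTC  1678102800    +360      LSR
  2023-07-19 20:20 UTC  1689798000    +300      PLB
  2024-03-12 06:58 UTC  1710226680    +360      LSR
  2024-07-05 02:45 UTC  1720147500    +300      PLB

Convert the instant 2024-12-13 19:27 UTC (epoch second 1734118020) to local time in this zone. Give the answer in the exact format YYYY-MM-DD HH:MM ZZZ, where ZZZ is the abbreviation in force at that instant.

Query: 2024-12-13 19:27 UTC
Rule 4/4 (PLB, +05:00): 2024-07-05 02:45 UTC ≤ query < +∞
19·60 + 27 + 300 = 1467 min
1467 = 1·1440 + 27; 27 = 0·60 + 27 → 00:27, 2024-12-13 + 1 day = 2024-12-14
→ 2024-12-14 00:27 PLB

2024-12-14 00:27 PLB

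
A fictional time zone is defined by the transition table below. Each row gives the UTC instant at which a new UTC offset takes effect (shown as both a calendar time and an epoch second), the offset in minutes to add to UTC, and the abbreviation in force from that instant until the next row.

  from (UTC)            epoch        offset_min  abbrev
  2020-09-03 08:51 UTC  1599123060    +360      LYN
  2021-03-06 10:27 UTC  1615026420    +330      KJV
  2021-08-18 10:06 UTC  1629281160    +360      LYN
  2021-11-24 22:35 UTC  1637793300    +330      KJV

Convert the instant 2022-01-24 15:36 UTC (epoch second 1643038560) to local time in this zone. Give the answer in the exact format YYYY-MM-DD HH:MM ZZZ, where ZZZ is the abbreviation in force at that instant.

Query: 2022-01-24 15:36 UTC
Rule 4/4 (KJV, +05:30): 2021-11-24 22:35 UTC ≤ query < +∞
15·60 + 36 + 330 = 1266 min
1266 = 0·1440 + 1266; 1266 = 21·60 + 6 → 21:06, same day
→ 2022-01-24 21:06 KJV

2022-01-24 21:06 KJV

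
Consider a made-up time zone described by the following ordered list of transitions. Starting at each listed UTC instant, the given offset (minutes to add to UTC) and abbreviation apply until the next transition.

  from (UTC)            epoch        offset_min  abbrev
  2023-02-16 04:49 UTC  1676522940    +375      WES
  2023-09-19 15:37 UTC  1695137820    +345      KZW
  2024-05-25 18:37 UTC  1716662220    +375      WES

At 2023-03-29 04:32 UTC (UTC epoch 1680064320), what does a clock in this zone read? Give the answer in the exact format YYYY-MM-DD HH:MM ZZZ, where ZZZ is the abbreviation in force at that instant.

Query: 2023-03-29 04:32 UTC
Rule 1/3 (WES, +06:15): 2023-02-16 04:49 UTC ≤ query < 2023-09-19 15:37 UTC
4·60 + 32 + 375 = 647 min
647 = 0·1440 + 647; 647 = 10·60 + 47 → 10:47, same day
→ 2023-03-29 10:47 WES

2023-03-29 10:47 WES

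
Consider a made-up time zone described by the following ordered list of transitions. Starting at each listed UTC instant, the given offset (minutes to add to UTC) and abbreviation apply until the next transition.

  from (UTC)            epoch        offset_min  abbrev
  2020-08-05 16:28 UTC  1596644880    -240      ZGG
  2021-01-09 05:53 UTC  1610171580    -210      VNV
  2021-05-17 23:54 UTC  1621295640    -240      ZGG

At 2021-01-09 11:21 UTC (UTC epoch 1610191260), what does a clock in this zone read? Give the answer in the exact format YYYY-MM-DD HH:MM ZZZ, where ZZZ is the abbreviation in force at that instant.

Query: 2021-01-09 11:21 UTC
Rule 2/3 (VNV, -03:30): 2021-01-09 05:53 UTC ≤ query < 2021-05-17 23:54 UTC
11·60 + 21 - 210 = 471 min
471 = 0·1440 + 471; 471 = 7·60 + 51 → 07:51, same day
→ 2021-01-09 07:51 VNV

2021-01-09 07:51 VNV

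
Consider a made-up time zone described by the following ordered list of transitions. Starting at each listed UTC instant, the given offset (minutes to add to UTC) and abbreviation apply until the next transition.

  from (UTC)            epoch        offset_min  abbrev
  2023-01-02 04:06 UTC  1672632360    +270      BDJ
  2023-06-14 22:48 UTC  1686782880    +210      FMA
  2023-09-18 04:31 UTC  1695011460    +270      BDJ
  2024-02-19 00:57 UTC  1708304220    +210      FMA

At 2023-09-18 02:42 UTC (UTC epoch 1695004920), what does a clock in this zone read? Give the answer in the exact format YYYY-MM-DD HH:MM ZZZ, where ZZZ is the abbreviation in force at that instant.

Query: 2023-09-18 02:42 UTC
Rule 2/4 (FMA, +03:30): 2023-06-14 22:48 UTC ≤ query < 2023-09-18 04:31 UTC
2·60 + 42 + 210 = 372 min
372 = 0·1440 + 372; 372 = 6·60 + 12 → 06:12, same day
→ 2023-09-18 06:12 FMA

2023-09-18 06:12 FMA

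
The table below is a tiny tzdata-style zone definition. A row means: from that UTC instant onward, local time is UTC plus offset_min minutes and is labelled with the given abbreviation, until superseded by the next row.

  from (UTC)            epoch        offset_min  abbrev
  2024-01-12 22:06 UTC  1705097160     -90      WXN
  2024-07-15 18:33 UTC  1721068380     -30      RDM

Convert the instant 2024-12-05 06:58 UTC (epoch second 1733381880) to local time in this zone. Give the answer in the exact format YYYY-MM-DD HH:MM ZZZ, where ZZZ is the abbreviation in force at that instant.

Query: 2024-12-05 06:58 UTC
Rule 2/2 (RDM, -00:30): 2024-07-15 18:33 UTC ≤ query < +∞
6·60 + 58 - 30 = 388 min
388 = 0·1440 + 388; 388 = 6·60 + 28 → 06:28, same day
→ 2024-12-05 06:28 RDM

2024-12-05 06:28 RDM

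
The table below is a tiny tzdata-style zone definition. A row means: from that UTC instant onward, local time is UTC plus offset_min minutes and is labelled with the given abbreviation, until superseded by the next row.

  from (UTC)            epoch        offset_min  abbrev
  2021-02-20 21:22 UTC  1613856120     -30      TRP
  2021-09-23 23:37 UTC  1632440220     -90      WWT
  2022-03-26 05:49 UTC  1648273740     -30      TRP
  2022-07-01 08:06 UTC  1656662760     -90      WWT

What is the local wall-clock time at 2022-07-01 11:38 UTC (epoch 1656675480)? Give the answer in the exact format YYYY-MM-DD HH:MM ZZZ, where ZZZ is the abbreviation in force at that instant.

Query: 2022-07-01 11:38 UTC
Rule 4/4 (WWT, -01:30): 2022-07-01 08:06 UTC ≤ query < +∞
11·60 + 38 - 90 = 608 min
608 = 0·1440 + 608; 608 = 10·60 + 8 → 10:08, same day
→ 2022-07-01 10:08 WWT

2022-07-01 10:08 WWT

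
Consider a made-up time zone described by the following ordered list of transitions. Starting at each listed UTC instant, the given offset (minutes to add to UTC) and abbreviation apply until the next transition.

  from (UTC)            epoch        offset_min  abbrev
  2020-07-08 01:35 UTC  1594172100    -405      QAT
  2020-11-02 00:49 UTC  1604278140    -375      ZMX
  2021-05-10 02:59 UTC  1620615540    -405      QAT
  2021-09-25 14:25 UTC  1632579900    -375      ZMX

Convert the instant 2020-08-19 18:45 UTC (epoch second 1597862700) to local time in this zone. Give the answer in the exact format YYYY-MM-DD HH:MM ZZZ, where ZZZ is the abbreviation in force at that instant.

Query: 2020-08-19 18:45 UTC
Rule 1/4 (QAT, -06:45): 2020-07-08 01:35 UTC ≤ query < 2020-11-02 00:49 UTC
18·60 + 45 - 405 = 720 min
720 = 0·1440 + 720; 720 = 12·60 + 0 → 12:00, same day
→ 2020-08-19 12:00 QAT

2020-08-19 12:00 QAT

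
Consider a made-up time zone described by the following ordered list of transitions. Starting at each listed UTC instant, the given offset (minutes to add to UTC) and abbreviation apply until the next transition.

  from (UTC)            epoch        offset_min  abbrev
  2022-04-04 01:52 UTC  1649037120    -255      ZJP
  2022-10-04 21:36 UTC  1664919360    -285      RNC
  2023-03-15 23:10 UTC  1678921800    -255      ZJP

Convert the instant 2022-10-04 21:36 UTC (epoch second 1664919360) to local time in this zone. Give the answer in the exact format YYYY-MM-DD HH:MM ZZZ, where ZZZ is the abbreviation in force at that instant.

2022-10-04 16:51 RNC

Query: 2022-10-04 21:36 UTC
Rule 2/3 (RNC, -04:45): 2022-10-04 21:36 UTC ≤ query < 2023-03-15 23:10 UTC
21·60 + 36 - 285 = 1011 min
1011 = 0·1440 + 1011; 1011 = 16·60 + 51 → 16:51, same day
→ 2022-10-04 16:51 RNC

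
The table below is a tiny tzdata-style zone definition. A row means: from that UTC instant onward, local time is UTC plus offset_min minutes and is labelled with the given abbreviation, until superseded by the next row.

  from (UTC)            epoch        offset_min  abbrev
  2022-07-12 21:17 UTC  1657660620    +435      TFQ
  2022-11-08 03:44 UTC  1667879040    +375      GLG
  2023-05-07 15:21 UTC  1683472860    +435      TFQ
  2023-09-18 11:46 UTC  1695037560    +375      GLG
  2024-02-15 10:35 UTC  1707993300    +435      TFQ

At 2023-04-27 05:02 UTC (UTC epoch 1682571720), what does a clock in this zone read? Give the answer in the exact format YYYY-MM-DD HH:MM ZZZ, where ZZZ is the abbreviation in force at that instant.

Query: 2023-04-27 05:02 UTC
Rule 2/5 (GLG, +06:15): 2022-11-08 03:44 UTC ≤ query < 2023-05-07 15:21 UTC
5·60 + 2 + 375 = 677 min
677 = 0·1440 + 677; 677 = 11·60 + 17 → 11:17, same day
→ 2023-04-27 11:17 GLG

2023-04-27 11:17 GLG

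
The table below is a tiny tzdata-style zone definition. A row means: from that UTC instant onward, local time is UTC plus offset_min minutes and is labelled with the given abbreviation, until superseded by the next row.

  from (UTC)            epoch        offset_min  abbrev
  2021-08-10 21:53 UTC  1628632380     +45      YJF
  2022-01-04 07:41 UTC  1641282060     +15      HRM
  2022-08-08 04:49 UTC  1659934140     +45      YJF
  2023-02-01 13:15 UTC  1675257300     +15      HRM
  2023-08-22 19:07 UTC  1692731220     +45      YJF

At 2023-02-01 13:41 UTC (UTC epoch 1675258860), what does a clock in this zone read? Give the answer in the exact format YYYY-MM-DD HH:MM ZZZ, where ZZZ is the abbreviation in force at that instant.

Query: 2023-02-01 13:41 UTC
Rule 4/5 (HRM, +00:15): 2023-02-01 13:15 UTC ≤ query < 2023-08-22 19:07 UTC
13·60 + 41 + 15 = 836 min
836 = 0·1440 + 836; 836 = 13·60 + 56 → 13:56, same day
→ 2023-02-01 13:56 HRM

2023-02-01 13:56 HRM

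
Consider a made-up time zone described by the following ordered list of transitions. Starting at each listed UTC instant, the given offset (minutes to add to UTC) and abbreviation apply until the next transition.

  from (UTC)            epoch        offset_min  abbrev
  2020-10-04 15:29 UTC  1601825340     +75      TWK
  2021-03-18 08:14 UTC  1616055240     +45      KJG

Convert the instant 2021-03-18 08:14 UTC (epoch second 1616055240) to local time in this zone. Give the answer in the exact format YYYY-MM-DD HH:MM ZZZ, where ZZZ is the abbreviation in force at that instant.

Query: 2021-03-18 08:14 UTC
Rule 2/2 (KJG, +00:45): 2021-03-18 08:14 UTC ≤ query < +∞
8·60 + 14 + 45 = 539 min
539 = 0·1440 + 539; 539 = 8·60 + 59 → 08:59, same day
→ 2021-03-18 08:59 KJG

2021-03-18 08:59 KJG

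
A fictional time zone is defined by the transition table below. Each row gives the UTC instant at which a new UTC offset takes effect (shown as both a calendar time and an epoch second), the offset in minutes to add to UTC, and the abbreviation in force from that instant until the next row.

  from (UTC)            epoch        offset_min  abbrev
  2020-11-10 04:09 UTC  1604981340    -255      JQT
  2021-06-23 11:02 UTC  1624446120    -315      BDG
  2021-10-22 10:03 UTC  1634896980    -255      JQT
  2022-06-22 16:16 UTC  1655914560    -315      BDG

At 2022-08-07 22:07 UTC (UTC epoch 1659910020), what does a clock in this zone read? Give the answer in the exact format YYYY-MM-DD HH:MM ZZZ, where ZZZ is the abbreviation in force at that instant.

2022-08-07 16:52 BDG

Query: 2022-08-07 22:07 UTC
Rule 4/4 (BDG, -05:15): 2022-06-22 16:16 UTC ≤ query < +∞
22·60 + 7 - 315 = 1012 min
1012 = 0·1440 + 1012; 1012 = 16·60 + 52 → 16:52, same day
→ 2022-08-07 16:52 BDG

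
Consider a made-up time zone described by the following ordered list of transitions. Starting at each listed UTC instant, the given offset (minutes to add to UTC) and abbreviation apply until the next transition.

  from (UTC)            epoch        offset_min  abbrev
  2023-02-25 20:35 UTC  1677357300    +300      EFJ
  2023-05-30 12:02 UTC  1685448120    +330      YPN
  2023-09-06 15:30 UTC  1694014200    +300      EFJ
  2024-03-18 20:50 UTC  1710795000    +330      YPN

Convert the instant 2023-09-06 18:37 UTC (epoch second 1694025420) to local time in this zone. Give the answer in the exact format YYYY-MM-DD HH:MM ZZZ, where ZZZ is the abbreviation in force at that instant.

Query: 2023-09-06 18:37 UTC
Rule 3/4 (EFJ, +05:00): 2023-09-06 15:30 UTC ≤ query < 2024-03-18 20:50 UTC
18·60 + 37 + 300 = 1417 min
1417 = 0·1440 + 1417; 1417 = 23·60 + 37 → 23:37, same day
→ 2023-09-06 23:37 EFJ

2023-09-06 23:37 EFJ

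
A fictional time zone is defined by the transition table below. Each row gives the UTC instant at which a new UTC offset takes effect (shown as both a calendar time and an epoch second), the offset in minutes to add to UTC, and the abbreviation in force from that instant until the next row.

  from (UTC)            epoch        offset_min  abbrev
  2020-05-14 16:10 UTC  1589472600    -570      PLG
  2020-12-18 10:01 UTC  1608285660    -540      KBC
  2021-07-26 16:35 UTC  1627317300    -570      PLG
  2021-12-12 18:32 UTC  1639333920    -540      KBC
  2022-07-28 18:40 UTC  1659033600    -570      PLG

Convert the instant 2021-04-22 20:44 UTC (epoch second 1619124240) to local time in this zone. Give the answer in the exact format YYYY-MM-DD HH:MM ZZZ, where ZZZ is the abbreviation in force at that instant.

Query: 2021-04-22 20:44 UTC
Rule 2/5 (KBC, -09:00): 2020-12-18 10:01 UTC ≤ query < 2021-07-26 16:35 UTC
20·60 + 44 - 540 = 704 min
704 = 0·1440 + 704; 704 = 11·60 + 44 → 11:44, same day
→ 2021-04-22 11:44 KBC

2021-04-22 11:44 KBC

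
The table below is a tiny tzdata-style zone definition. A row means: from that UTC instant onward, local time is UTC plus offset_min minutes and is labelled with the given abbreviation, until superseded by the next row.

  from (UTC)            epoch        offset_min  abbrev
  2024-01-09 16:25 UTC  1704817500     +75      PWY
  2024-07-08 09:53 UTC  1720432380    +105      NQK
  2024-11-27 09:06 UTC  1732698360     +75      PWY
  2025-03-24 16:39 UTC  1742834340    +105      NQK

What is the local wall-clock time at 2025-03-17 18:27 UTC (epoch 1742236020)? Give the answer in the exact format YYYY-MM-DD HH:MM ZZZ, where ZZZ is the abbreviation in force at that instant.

2025-03-17 19:42 PWY

Query: 2025-03-17 18:27 UTC
Rule 3/4 (PWY, +01:15): 2024-11-27 09:06 UTC ≤ query < 2025-03-24 16:39 UTC
18·60 + 27 + 75 = 1182 min
1182 = 0·1440 + 1182; 1182 = 19·60 + 42 → 19:42, same day
→ 2025-03-17 19:42 PWY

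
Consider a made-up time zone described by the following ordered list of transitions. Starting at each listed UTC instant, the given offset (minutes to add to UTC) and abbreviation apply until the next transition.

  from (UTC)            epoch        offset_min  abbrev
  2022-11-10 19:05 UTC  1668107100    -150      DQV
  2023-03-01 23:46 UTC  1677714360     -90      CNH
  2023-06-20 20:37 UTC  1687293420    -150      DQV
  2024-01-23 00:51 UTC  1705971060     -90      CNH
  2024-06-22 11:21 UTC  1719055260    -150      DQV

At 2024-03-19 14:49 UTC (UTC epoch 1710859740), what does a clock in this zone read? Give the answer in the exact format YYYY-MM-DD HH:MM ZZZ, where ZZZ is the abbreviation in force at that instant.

2024-03-19 13:19 CNH

Query: 2024-03-19 14:49 UTC
Rule 4/5 (CNH, -01:30): 2024-01-23 00:51 UTC ≤ query < 2024-06-22 11:21 UTC
14·60 + 49 - 90 = 799 min
799 = 0·1440 + 799; 799 = 13·60 + 19 → 13:19, same day
→ 2024-03-19 13:19 CNH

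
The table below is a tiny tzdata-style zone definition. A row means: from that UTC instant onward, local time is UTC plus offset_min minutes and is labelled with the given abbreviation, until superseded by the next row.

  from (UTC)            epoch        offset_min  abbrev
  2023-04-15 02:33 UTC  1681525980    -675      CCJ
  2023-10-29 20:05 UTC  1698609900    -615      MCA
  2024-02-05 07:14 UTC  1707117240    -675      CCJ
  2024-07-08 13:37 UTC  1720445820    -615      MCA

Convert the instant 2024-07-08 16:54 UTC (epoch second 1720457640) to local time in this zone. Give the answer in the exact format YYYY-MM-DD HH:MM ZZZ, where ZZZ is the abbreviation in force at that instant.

Query: 2024-07-08 16:54 UTC
Rule 4/4 (MCA, -10:15): 2024-07-08 13:37 UTC ≤ query < +∞
16·60 + 54 - 615 = 399 min
399 = 0·1440 + 399; 399 = 6·60 + 39 → 06:39, same day
→ 2024-07-08 06:39 MCA

2024-07-08 06:39 MCA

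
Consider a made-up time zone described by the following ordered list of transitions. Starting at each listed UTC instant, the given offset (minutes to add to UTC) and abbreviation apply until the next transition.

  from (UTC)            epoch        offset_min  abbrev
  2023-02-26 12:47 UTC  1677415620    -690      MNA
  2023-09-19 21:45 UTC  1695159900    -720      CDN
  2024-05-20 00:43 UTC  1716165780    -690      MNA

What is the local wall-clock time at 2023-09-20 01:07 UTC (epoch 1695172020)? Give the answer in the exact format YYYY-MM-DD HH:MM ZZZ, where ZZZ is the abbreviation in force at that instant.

2023-09-19 13:07 CDN

Query: 2023-09-20 01:07 UTC
Rule 2/3 (CDN, -12:00): 2023-09-19 21:45 UTC ≤ query < 2024-05-20 00:43 UTC
1·60 + 7 - 720 = -653 min
-653 = -1·1440 + 787; 787 = 13·60 + 7 → 13:07, 2023-09-20 - 1 day = 2023-09-19
→ 2023-09-19 13:07 CDN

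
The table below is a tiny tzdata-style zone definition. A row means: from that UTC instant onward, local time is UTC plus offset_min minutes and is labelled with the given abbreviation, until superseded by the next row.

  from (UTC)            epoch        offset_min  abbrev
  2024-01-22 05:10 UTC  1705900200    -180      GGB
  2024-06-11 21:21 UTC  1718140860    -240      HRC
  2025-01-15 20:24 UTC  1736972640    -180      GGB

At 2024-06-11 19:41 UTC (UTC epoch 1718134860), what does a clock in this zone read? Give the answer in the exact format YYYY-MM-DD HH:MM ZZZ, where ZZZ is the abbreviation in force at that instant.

2024-06-11 16:41 GGB

Query: 2024-06-11 19:41 UTC
Rule 1/3 (GGB, -03:00): 2024-01-22 05:10 UTC ≤ query < 2024-06-11 21:21 UTC
19·60 + 41 - 180 = 1001 min
1001 = 0·1440 + 1001; 1001 = 16·60 + 41 → 16:41, same day
→ 2024-06-11 16:41 GGB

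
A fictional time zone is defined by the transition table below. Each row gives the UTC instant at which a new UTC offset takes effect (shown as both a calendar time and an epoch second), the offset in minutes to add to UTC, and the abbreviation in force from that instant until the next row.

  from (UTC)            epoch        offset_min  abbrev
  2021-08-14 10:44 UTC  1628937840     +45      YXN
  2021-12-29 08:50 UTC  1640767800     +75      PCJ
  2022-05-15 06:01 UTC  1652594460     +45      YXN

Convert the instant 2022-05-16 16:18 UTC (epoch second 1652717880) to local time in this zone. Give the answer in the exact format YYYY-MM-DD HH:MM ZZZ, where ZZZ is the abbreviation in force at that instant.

Query: 2022-05-16 16:18 UTC
Rule 3/3 (YXN, +00:45): 2022-05-15 06:01 UTC ≤ query < +∞
16·60 + 18 + 45 = 1023 min
1023 = 0·1440 + 1023; 1023 = 17·60 + 3 → 17:03, same day
→ 2022-05-16 17:03 YXN

2022-05-16 17:03 YXN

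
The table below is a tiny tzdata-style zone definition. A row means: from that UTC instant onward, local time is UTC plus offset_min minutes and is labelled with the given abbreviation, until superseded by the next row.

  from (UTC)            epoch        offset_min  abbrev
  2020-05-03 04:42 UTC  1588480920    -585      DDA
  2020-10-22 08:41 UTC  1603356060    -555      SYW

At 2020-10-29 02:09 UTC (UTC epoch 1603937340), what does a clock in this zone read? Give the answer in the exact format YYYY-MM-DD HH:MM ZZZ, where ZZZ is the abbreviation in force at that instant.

2020-10-28 16:54 SYW

Query: 2020-10-29 02:09 UTC
Rule 2/2 (SYW, -09:15): 2020-10-22 08:41 UTC ≤ query < +∞
2·60 + 9 - 555 = -426 min
-426 = -1·1440 + 1014; 1014 = 16·60 + 54 → 16:54, 2020-10-29 - 1 day = 2020-10-28
→ 2020-10-28 16:54 SYW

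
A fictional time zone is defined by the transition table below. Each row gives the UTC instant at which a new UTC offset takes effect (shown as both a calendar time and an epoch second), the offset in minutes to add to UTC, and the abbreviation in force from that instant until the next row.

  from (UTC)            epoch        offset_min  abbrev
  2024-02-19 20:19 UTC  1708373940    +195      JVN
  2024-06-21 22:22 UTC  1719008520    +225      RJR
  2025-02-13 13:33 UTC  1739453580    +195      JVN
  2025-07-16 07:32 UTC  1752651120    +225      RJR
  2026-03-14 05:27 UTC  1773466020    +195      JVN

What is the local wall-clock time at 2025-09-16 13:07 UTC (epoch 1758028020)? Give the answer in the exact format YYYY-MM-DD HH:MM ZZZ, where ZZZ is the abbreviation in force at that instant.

Query: 2025-09-16 13:07 UTC
Rule 4/5 (RJR, +03:45): 2025-07-16 07:32 UTC ≤ query < 2026-03-14 05:27 UTC
13·60 + 7 + 225 = 1012 min
1012 = 0·1440 + 1012; 1012 = 16·60 + 52 → 16:52, same day
→ 2025-09-16 16:52 RJR

2025-09-16 16:52 RJR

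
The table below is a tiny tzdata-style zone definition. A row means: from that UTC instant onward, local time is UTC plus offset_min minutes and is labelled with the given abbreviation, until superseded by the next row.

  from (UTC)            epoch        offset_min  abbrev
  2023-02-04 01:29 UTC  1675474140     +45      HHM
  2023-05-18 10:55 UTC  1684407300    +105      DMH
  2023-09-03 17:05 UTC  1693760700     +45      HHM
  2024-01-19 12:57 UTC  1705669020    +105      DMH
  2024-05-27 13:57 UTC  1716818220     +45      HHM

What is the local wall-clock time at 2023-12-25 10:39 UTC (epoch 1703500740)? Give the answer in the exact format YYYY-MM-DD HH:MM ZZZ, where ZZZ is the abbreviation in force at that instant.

Query: 2023-12-25 10:39 UTC
Rule 3/5 (HHM, +00:45): 2023-09-03 17:05 UTC ≤ query < 2024-01-19 12:57 UTC
10·60 + 39 + 45 = 684 min
684 = 0·1440 + 684; 684 = 11·60 + 24 → 11:24, same day
→ 2023-12-25 11:24 HHM

2023-12-25 11:24 HHM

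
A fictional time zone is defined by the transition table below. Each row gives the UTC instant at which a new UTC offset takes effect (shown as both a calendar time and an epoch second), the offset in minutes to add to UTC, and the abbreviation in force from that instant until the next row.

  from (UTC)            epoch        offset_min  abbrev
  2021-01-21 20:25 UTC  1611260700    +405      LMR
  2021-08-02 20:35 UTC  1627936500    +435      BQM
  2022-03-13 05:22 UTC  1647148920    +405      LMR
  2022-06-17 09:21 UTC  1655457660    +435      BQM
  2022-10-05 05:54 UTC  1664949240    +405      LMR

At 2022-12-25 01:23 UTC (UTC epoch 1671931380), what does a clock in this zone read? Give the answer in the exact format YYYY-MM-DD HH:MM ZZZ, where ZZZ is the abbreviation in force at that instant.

2022-12-25 08:08 LMR

Query: 2022-12-25 01:23 UTC
Rule 5/5 (LMR, +06:45): 2022-10-05 05:54 UTC ≤ query < +∞
1·60 + 23 + 405 = 488 min
488 = 0·1440 + 488; 488 = 8·60 + 8 → 08:08, same day
→ 2022-12-25 08:08 LMR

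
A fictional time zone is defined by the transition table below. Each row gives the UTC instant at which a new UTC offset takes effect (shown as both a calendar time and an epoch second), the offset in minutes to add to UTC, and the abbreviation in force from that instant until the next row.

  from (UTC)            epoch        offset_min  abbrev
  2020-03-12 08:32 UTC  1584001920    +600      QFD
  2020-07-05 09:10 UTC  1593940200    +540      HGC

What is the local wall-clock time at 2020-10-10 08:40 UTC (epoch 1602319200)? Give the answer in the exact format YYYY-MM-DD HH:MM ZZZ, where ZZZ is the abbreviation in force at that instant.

Query: 2020-10-10 08:40 UTC
Rule 2/2 (HGC, +09:00): 2020-07-05 09:10 UTC ≤ query < +∞
8·60 + 40 + 540 = 1060 min
1060 = 0·1440 + 1060; 1060 = 17·60 + 40 → 17:40, same day
→ 2020-10-10 17:40 HGC

2020-10-10 17:40 HGC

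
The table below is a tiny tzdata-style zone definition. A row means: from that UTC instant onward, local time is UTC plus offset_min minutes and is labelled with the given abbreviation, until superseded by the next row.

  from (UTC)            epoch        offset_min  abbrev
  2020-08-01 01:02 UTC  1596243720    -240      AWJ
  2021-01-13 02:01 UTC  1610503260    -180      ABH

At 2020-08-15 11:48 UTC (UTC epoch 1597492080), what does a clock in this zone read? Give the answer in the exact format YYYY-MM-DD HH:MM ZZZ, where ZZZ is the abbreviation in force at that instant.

2020-08-15 07:48 AWJ

Query: 2020-08-15 11:48 UTC
Rule 1/2 (AWJ, -04:00): 2020-08-01 01:02 UTC ≤ query < 2021-01-13 02:01 UTC
11·60 + 48 - 240 = 468 min
468 = 0·1440 + 468; 468 = 7·60 + 48 → 07:48, same day
→ 2020-08-15 07:48 AWJ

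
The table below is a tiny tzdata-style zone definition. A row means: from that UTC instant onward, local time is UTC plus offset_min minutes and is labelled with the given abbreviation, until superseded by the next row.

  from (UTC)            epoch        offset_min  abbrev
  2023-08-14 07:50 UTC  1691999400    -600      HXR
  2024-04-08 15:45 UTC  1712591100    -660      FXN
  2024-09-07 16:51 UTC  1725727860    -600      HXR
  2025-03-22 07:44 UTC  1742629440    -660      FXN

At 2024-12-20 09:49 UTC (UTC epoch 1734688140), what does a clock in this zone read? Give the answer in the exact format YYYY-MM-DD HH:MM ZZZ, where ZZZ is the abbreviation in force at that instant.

Query: 2024-12-20 09:49 UTC
Rule 3/4 (HXR, -10:00): 2024-09-07 16:51 UTC ≤ query < 2025-03-22 07:44 UTC
9·60 + 49 - 600 = -11 min
-11 = -1·1440 + 1429; 1429 = 23·60 + 49 → 23:49, 2024-12-20 - 1 day = 2024-12-19
→ 2024-12-19 23:49 HXR

2024-12-19 23:49 HXR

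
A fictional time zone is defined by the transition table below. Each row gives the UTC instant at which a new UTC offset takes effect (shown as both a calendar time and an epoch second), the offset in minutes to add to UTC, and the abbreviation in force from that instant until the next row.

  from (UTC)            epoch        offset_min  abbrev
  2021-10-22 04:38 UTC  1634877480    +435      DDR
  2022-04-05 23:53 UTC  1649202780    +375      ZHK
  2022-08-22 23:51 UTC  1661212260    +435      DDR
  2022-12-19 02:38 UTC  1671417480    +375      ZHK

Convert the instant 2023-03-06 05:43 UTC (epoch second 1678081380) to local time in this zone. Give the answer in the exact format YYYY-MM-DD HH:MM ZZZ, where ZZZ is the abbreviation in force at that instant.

Query: 2023-03-06 05:43 UTC
Rule 4/4 (ZHK, +06:15): 2022-12-19 02:38 UTC ≤ query < +∞
5·60 + 43 + 375 = 718 min
718 = 0·1440 + 718; 718 = 11·60 + 58 → 11:58, same day
→ 2023-03-06 11:58 ZHK

2023-03-06 11:58 ZHK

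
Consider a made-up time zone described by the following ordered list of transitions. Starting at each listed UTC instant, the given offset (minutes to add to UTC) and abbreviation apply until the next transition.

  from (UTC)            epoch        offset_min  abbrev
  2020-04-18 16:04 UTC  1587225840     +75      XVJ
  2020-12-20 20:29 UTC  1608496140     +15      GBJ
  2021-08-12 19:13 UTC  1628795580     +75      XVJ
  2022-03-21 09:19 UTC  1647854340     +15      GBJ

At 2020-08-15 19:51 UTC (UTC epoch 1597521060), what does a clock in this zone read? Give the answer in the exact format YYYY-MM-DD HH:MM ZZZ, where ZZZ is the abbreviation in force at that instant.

2020-08-15 21:06 XVJ

Query: 2020-08-15 19:51 UTC
Rule 1/4 (XVJ, +01:15): 2020-04-18 16:04 UTC ≤ query < 2020-12-20 20:29 UTC
19·60 + 51 + 75 = 1266 min
1266 = 0·1440 + 1266; 1266 = 21·60 + 6 → 21:06, same day
→ 2020-08-15 21:06 XVJ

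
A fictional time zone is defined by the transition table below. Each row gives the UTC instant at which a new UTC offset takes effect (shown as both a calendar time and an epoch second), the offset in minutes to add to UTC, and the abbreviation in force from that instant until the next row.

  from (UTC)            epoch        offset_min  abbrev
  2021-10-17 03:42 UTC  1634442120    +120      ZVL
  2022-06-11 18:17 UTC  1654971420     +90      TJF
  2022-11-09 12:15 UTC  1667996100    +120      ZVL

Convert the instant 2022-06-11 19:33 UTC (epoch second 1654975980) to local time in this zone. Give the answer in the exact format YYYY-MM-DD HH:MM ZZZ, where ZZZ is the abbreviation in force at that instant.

Query: 2022-06-11 19:33 UTC
Rule 2/3 (TJF, +01:30): 2022-06-11 18:17 UTC ≤ query < 2022-11-09 12:15 UTC
19·60 + 33 + 90 = 1263 min
1263 = 0·1440 + 1263; 1263 = 21·60 + 3 → 21:03, same day
→ 2022-06-11 21:03 TJF

2022-06-11 21:03 TJF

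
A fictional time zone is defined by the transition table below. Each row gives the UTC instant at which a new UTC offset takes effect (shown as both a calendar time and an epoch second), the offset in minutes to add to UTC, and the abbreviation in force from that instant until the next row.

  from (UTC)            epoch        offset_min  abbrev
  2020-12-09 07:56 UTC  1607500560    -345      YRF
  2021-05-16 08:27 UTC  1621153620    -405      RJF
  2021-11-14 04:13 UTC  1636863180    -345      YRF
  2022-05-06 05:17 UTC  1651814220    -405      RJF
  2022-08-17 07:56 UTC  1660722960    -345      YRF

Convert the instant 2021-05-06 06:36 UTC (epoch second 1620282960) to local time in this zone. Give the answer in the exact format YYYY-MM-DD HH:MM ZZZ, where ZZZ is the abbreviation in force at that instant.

2021-05-06 00:51 YRF

Query: 2021-05-06 06:36 UTC
Rule 1/5 (YRF, -05:45): 2020-12-09 07:56 UTC ≤ query < 2021-05-16 08:27 UTC
6·60 + 36 - 345 = 51 min
51 = 0·1440 + 51; 51 = 0·60 + 51 → 00:51, same day
→ 2021-05-06 00:51 YRF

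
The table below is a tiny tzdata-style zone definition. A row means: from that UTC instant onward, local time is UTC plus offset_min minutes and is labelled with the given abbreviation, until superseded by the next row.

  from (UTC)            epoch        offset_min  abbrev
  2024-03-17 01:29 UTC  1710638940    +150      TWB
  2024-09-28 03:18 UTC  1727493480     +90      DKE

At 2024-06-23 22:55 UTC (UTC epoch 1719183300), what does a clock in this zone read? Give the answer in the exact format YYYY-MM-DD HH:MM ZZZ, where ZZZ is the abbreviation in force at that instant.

2024-06-24 01:25 TWB

Query: 2024-06-23 22:55 UTC
Rule 1/2 (TWB, +02:30): 2024-03-17 01:29 UTC ≤ query < 2024-09-28 03:18 UTC
22·60 + 55 + 150 = 1525 min
1525 = 1·1440 + 85; 85 = 1·60 + 25 → 01:25, 2024-06-23 + 1 day = 2024-06-24
→ 2024-06-24 01:25 TWB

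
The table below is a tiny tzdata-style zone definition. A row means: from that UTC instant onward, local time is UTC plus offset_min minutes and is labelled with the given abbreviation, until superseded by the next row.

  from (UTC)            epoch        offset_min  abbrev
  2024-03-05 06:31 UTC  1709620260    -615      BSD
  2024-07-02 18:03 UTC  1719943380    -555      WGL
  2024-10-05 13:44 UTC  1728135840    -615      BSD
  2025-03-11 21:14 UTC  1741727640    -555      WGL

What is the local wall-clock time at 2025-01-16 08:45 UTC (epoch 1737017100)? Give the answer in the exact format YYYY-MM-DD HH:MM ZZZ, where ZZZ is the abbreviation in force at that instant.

2025-01-15 22:30 BSD

Query: 2025-01-16 08:45 UTC
Rule 3/4 (BSD, -10:15): 2024-10-05 13:44 UTC ≤ query < 2025-03-11 21:14 UTC
8·60 + 45 - 615 = -90 min
-90 = -1·1440 + 1350; 1350 = 22·60 + 30 → 22:30, 2025-01-16 - 1 day = 2025-01-15
→ 2025-01-15 22:30 BSD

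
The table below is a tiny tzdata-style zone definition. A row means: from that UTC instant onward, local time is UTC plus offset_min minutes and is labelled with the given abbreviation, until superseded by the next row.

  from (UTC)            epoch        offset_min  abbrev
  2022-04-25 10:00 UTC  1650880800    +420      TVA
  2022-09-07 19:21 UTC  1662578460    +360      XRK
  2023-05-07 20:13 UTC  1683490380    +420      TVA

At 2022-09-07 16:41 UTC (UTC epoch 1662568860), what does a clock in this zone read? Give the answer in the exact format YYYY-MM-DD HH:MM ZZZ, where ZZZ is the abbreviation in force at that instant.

2022-09-07 23:41 TVA

Query: 2022-09-07 16:41 UTC
Rule 1/3 (TVA, +07:00): 2022-04-25 10:00 UTC ≤ query < 2022-09-07 19:21 UTC
16·60 + 41 + 420 = 1421 min
1421 = 0·1440 + 1421; 1421 = 23·60 + 41 → 23:41, same day
→ 2022-09-07 23:41 TVA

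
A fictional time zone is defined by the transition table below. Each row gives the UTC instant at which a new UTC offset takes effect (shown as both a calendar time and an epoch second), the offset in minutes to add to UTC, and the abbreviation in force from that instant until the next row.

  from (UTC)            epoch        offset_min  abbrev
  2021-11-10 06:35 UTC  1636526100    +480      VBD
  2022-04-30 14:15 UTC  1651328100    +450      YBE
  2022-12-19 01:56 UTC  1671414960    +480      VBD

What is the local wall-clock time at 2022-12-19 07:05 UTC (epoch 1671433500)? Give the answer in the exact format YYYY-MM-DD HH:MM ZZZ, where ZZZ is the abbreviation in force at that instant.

Query: 2022-12-19 07:05 UTC
Rule 3/3 (VBD, +08:00): 2022-12-19 01:56 UTC ≤ query < +∞
7·60 + 5 + 480 = 905 min
905 = 0·1440 + 905; 905 = 15·60 + 5 → 15:05, same day
→ 2022-12-19 15:05 VBD

2022-12-19 15:05 VBD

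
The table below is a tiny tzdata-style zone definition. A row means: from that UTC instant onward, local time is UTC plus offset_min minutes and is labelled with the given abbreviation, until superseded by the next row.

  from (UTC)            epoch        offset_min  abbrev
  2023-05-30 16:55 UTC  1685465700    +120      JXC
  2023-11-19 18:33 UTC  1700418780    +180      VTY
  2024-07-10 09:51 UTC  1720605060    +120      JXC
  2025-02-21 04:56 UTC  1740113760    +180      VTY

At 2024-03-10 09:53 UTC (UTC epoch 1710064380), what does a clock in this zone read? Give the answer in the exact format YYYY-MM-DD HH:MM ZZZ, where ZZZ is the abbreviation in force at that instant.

Query: 2024-03-10 09:53 UTC
Rule 2/4 (VTY, +03:00): 2023-11-19 18:33 UTC ≤ query < 2024-07-10 09:51 UTC
9·60 + 53 + 180 = 773 min
773 = 0·1440 + 773; 773 = 12·60 + 53 → 12:53, same day
→ 2024-03-10 12:53 VTY

2024-03-10 12:53 VTY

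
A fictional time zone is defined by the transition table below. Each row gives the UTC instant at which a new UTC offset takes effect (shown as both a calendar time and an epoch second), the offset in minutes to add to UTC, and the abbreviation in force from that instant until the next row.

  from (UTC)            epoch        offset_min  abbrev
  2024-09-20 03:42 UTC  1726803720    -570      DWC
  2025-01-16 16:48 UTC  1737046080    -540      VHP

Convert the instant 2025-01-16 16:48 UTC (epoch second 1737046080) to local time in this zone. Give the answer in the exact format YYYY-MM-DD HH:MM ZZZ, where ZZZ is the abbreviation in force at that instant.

Query: 2025-01-16 16:48 UTC
Rule 2/2 (VHP, -09:00): 2025-01-16 16:48 UTC ≤ query < +∞
16·60 + 48 - 540 = 468 min
468 = 0·1440 + 468; 468 = 7·60 + 48 → 07:48, same day
→ 2025-01-16 07:48 VHP

2025-01-16 07:48 VHP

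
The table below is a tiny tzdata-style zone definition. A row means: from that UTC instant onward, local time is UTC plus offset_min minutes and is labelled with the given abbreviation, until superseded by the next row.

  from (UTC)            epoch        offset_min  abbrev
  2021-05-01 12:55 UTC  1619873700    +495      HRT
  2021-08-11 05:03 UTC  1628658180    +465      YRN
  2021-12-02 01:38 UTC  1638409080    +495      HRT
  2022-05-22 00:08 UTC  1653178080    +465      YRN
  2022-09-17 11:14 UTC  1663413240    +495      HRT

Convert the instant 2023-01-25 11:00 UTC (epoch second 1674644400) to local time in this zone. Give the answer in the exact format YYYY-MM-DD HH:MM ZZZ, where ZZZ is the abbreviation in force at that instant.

Query: 2023-01-25 11:00 UTC
Rule 5/5 (HRT, +08:15): 2022-09-17 11:14 UTC ≤ query < +∞
11·60 + 0 + 495 = 1155 min
1155 = 0·1440 + 1155; 1155 = 19·60 + 15 → 19:15, same day
→ 2023-01-25 19:15 HRT

2023-01-25 19:15 HRT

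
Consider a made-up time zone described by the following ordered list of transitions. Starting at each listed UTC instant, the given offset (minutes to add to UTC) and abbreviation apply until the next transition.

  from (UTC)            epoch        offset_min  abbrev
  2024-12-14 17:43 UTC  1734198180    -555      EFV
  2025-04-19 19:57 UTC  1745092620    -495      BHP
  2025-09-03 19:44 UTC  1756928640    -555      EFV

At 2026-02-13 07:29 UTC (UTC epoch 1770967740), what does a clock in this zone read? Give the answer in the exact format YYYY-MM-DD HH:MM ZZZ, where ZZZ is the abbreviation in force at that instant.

2026-02-12 22:14 EFV

Query: 2026-02-13 07:29 UTC
Rule 3/3 (EFV, -09:15): 2025-09-03 19:44 UTC ≤ query < +∞
7·60 + 29 - 555 = -106 min
-106 = -1·1440 + 1334; 1334 = 22·60 + 14 → 22:14, 2026-02-13 - 1 day = 2026-02-12
→ 2026-02-12 22:14 EFV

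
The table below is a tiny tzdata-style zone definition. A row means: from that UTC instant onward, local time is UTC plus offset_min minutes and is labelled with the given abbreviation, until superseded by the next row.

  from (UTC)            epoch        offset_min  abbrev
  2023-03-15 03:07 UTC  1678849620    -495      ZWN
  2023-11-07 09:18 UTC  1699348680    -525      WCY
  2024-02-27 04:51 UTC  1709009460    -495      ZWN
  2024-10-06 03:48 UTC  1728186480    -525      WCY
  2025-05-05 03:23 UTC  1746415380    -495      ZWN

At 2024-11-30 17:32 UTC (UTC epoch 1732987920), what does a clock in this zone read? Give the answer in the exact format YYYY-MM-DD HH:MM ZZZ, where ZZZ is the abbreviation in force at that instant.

Query: 2024-11-30 17:32 UTC
Rule 4/5 (WCY, -08:45): 2024-10-06 03:48 UTC ≤ query < 2025-05-05 03:23 UTC
17·60 + 32 - 525 = 527 min
527 = 0·1440 + 527; 527 = 8·60 + 47 → 08:47, same day
→ 2024-11-30 08:47 WCY

2024-11-30 08:47 WCY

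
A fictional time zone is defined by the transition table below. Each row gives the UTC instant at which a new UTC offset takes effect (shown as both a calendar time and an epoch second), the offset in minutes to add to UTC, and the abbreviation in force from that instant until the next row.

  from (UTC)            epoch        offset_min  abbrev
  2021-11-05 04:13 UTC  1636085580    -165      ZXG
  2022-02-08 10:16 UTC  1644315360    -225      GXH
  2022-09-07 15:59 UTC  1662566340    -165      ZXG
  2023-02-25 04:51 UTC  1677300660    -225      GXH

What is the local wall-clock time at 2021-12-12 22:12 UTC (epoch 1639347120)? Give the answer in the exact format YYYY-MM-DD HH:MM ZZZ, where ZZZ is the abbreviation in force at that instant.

2021-12-12 19:27 ZXG

Query: 2021-12-12 22:12 UTC
Rule 1/4 (ZXG, -02:45): 2021-11-05 04:13 UTC ≤ query < 2022-02-08 10:16 UTC
22·60 + 12 - 165 = 1167 min
1167 = 0·1440 + 1167; 1167 = 19·60 + 27 → 19:27, same day
→ 2021-12-12 19:27 ZXG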